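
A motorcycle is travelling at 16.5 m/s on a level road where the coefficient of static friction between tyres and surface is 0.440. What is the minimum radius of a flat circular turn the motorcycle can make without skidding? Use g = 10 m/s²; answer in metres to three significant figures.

61.9 m

At the limit, μ_s m g = m v²/r, so r_min = v²/(μ_s g) = (16.5)²/(0.440 × 10.0) = 272.2/4.400 = 61.87 m.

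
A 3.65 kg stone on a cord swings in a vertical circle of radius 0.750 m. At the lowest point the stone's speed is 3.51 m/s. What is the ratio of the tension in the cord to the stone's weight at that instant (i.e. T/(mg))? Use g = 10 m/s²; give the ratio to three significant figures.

2.64

At the bottom, T − mg = mv²/r, so T = m(v²/r + g) and T/(mg) = v²/(rg) + 1 = (3.51)²/(0.750 × 10.0) + 1 = 1.643 + 1 = 2.643.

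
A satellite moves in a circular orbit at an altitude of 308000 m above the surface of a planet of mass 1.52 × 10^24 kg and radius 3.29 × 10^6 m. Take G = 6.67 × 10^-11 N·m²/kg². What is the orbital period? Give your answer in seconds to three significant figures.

4260 s

r = R + h = 3.29 × 10^6 + 308000 = 3.598 × 10^6 m. Gravity provides the centripetal force: G M m / r² = m v² / r ⇒ v = √(GM/r) = 5308 m/s.
T = 2πr/v = 2π × 3.598 × 10^6 / 5308 = 4259 s.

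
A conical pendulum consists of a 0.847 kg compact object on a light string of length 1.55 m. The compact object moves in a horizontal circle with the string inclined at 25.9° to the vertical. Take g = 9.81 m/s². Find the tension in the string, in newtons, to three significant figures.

Vertically the bob has no acceleration, so T cosθ = mg.
T = mg/cosθ = 0.847 × 9.81 / cos 25.9° = 8.309/0.8996 = 9.237 N.

9.24 N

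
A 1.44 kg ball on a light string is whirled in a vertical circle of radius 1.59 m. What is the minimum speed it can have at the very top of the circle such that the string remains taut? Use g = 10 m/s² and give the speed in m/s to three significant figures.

3.99 m/s

At the top, both weight mg and T point toward the centre: T + mg = mv²/r.
At minimum speed T → 0, so mg = mv_min²/r ⇒ v_min = √(g r) = √(10.0 × 1.59) = 3.987 m/s.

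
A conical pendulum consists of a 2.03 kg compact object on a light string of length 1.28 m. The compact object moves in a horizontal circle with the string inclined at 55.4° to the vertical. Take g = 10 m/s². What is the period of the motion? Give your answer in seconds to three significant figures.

1.69 s

r = L sinθ = 1.054 m. From T sinθ = mω²r and T cosθ = mg: tanθ = ω²r/g, so ω² = g tanθ / r = g/(L cosθ).
ω = √(g/(L cosθ)) = √(10.0/(1.28 × 0.5678)) = √13.76 = 3.709 rad/s.
Period = 2π/ω = 1.694 s.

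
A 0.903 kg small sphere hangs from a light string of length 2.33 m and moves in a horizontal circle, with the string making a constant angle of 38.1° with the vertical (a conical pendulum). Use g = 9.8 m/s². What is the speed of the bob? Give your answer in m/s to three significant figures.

The radius of the circle is r = L sinθ = 2.33 × sin 38.1° = 1.438 m.
Horizontally T sinθ = mv²/r and vertically T cosθ = mg, so tanθ = v²/(rg).
v = √(r g tanθ) = √(1.438 × 9.8 × 0.7841) = √11.05 = 3.324 m/s.

3.32 m/s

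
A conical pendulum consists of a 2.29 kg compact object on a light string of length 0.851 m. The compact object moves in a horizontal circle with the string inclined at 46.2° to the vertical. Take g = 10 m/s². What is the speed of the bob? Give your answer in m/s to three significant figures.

2.53 m/s

The radius of the circle is r = L sinθ = 0.851 × sin 46.2° = 0.6142 m.
Horizontally T sinθ = mv²/r and vertically T cosθ = mg, so tanθ = v²/(rg).
v = √(r g tanθ) = √(0.6142 × 10.0 × 1.043) = √6.405 = 2.531 m/s.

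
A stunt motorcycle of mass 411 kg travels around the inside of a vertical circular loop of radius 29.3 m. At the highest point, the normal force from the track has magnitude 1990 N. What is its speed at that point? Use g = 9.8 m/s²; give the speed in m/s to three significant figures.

20.7 m/s

At the top, N + mg = mv²/r, so v = √(r(N/m + g)) = √(29.3 × (1990/411 + 9.8)) = √(29.3 × 14.64) = √429.0 = 20.71 m/s.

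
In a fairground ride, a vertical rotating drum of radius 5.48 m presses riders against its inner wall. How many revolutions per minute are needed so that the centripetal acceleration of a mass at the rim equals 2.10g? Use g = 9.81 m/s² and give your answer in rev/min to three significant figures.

18.5 rev/min

Require ω²r = 2.10g, so ω = √(2.10 × 9.81/5.48) = 1.939 rad/s.
In rev/min: ω × 60/(2π) = 1.939 × 60/(2π) = 18.52 rev/min.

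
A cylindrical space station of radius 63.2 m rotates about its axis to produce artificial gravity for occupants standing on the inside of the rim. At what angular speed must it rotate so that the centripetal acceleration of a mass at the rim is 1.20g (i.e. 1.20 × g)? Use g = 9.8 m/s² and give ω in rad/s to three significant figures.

Centripetal acceleration a_c = ω²r. Setting ω²r = 1.20g:
ω = √(1.20g / r) = √(1.20 × 9.8 / 63.2) = √0.1861 = 0.4314 rad/s.

0.431 rad/s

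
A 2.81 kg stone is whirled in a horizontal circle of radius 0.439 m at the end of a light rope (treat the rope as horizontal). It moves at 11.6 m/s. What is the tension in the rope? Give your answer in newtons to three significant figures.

The tension is the only horizontal force, so it supplies the full centripetal force: T = m v²/r = 2.81 × (11.60)²/0.439 = 2.81 × 134.6/0.439 = 861.3 N.

861 N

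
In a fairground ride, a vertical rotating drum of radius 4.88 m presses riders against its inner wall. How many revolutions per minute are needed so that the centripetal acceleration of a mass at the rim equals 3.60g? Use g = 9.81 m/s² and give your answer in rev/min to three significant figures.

Require ω²r = 3.60g, so ω = √(3.60 × 9.81/4.88) = 2.690 rad/s.
In rev/min: ω × 60/(2π) = 2.690 × 60/(2π) = 25.69 rev/min.

25.7 rev/min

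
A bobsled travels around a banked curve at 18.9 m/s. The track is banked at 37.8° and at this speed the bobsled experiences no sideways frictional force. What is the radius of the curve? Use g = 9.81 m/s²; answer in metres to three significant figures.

46.9 m

Frictionless banking: tanθ = v²/(rg), so r = v²/(g tanθ).
r = (18.9)²/(9.81 × tan 37.8°) = 357.2/(9.81 × 0.7757) = 357.2/7.609 = 46.94 m.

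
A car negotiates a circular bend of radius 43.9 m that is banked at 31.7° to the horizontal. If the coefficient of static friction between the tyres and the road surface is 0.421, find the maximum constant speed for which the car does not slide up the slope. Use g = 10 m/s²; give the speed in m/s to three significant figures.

At the maximum speed, friction acts down the slope at its limiting value f = μN. Radially (horizontal, toward centre): N sinθ + μN cosθ = mv²/r. Vertically: N cosθ − μN sinθ = mg.
Dividing: v² = r g (sinθ + μcosθ)/(cosθ − μsinθ).
sinθ + μcosθ = 0.5255 + 0.421×0.8508 = 0.8837; cosθ − μsinθ = 0.8508 − 0.421×0.5255 = 0.6296.
v² = 43.9 × 10.0 × 0.8837/0.6296 = 616.2 m²/s², so v = 24.82 m/s.

24.8 m/s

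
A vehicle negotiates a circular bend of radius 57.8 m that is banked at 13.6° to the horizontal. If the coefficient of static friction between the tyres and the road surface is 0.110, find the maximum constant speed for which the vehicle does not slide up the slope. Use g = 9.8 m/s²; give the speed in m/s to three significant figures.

At the maximum speed, friction acts down the slope at its limiting value f = μN. Radially (horizontal, toward centre): N sinθ + μN cosθ = mv²/r. Vertically: N cosθ − μN sinθ = mg.
Dividing: v² = r g (sinθ + μcosθ)/(cosθ − μsinθ).
sinθ + μcosθ = 0.2351 + 0.110×0.9720 = 0.3421; cosθ − μsinθ = 0.9720 − 0.110×0.2351 = 0.9461.
v² = 57.8 × 9.8 × 0.3421/0.9461 = 204.8 m²/s², so v = 14.31 m/s.

14.3 m/s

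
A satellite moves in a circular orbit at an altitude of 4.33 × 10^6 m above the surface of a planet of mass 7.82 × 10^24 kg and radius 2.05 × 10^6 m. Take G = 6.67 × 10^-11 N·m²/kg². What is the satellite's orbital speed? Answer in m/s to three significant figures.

9040 m/s

Orbital radius r = R + h = 2.05 × 10^6 + 4.33 × 10^6 = 6.380 × 10^6 m.
Gravity supplies the centripetal force: G M m / r² = m v² / r, so v = √(GM/r).
v = √(6.67 × 10^-11 × 7.82 × 10^24 / 6.380 × 10^6) = √(8.175 × 10^7) = 9042 m/s.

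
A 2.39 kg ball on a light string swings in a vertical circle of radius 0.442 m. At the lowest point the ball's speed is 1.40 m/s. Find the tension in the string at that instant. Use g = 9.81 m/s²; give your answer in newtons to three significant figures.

34.0 N

At the lowest point, T points up (toward the centre) and the weight mg points down (away from the centre), so the net inward force is T − mg = mv²/r.
T = m(v²/r + g) = 2.39 × ((1.40)²/0.442 + 9.81) = 2.39 × (4.434 + 9.81) = 2.39 × 14.24 = 34.04 N.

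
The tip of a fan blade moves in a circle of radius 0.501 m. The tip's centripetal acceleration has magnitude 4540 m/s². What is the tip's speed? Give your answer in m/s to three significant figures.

47.7 m/s

a_c = v²/r ⇒ v = √(a_c · r) = √(4540 × 0.501) = √2275 = 47.69 m/s.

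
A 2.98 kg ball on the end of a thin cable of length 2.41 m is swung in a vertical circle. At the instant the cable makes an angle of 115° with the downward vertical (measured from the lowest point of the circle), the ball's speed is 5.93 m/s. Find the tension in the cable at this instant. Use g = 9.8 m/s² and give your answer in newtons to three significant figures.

31.1 N

Take the radial direction toward the centre of the circle as positive. The component of the weight along the string toward the centre is −mg cos φ (φ measured from the bottom), so Newton's second law along the string gives T − mg cos φ = m v²/r.
cos 115° = -0.4226, so T = m(v²/r + g cos φ) = 2.98 × ((5.93)²/2.41 + 9.8 × -0.4226) = 2.98 × (14.59 + (-4.142)) = 2.98 × 10.45 = 31.14 N.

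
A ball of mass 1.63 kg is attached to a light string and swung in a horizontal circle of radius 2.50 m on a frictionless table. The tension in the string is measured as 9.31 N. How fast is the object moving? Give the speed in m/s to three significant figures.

T = m v²/r ⇒ v = √(T r / m) = √(9.31 × 2.50 / 1.63) = √14.28 = 3.779 m/s.

3.78 m/s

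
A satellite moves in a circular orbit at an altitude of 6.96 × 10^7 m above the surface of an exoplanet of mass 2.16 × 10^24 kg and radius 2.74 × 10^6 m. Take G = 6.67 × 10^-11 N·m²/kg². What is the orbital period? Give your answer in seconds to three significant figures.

322000 s

r = R + h = 2.74 × 10^6 + 6.96 × 10^7 = 7.234 × 10^7 m. Gravity provides the centripetal force: G M m / r² = m v² / r ⇒ v = √(GM/r) = 1411 m/s.
T = 2πr/v = 2π × 7.234 × 10^7 / 1411 = 322100 s.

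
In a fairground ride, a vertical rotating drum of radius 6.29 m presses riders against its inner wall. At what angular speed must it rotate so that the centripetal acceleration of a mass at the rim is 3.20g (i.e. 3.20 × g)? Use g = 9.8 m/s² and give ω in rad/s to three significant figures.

2.23 rad/s

Centripetal acceleration a_c = ω²r. Setting ω²r = 3.20g:
ω = √(3.20g / r) = √(3.20 × 9.8 / 6.29) = √4.986 = 2.233 rad/s.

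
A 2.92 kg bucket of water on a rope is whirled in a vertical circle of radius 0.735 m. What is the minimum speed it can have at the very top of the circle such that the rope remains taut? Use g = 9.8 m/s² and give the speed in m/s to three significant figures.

2.68 m/s

At the highest point the centre is directly below, so both the weight and T act inward: T + mg = mv²/r.
At minimum speed T → 0, so mg = mv_min²/r ⇒ v_min = √(g r) = √(9.8 × 0.735) = 2.684 m/s.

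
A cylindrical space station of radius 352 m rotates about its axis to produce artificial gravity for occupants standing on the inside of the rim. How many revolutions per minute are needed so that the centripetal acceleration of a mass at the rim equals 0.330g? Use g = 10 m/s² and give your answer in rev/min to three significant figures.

Require ω²r = 0.330g, so ω = √(0.330 × 10.0/352) = 0.09682 rad/s.
In rev/min: ω × 60/(2π) = 0.09682 × 60/(2π) = 0.9246 rev/min.

0.925 rev/min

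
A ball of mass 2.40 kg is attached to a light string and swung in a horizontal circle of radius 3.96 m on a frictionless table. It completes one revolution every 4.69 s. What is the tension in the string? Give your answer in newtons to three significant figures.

v = 2πr/T = 2π × 3.96/4.69 = 5.305 m/s.
The tension is the only horizontal force, so it supplies the full centripetal force: T = m v²/r = 2.40 × (5.305)²/3.96 = 2.40 × 28.15/3.96 = 17.06 N.

17.1 N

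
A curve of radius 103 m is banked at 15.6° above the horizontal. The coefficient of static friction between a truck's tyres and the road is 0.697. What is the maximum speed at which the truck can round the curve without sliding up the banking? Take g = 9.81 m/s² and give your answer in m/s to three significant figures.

35.0 m/s

At the maximum speed, friction acts down the slope at its limiting value f = μN. Radially (horizontal, toward centre): N sinθ + μN cosθ = mv²/r. Vertically: N cosθ − μN sinθ = mg.
Dividing: v² = r g (sinθ + μcosθ)/(cosθ − μsinθ).
sinθ + μcosθ = 0.2689 + 0.697×0.9632 = 0.9402; cosθ − μsinθ = 0.9632 − 0.697×0.2689 = 0.7757.
v² = 103 × 9.81 × 0.9402/0.7757 = 1225 m²/s², so v = 35.00 m/s.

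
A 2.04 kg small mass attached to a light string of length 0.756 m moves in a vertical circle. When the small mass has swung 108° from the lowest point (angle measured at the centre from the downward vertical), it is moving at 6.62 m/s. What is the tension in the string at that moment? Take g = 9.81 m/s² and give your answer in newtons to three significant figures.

Take the radial direction toward the centre of the circle as positive. The component of the weight along the string toward the centre is −mg cos φ (φ measured from the bottom), so Newton's second law along the string gives T − mg cos φ = m v²/r.
cos 108° = -0.3090, so T = m(v²/r + g cos φ) = 2.04 × ((6.62)²/0.756 + 9.81 × -0.3090) = 2.04 × (57.97 + (-3.031)) = 2.04 × 54.94 = 112.1 N.

112 N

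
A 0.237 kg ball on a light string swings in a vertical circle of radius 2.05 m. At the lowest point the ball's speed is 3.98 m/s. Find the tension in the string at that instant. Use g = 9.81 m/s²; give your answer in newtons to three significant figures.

At the lowest point, T points up (toward the centre) and the weight mg points down (away from the centre), so the net inward force is T − mg = mv²/r.
T = m(v²/r + g) = 0.237 × ((3.98)²/2.05 + 9.81) = 0.237 × (7.727 + 9.81) = 0.237 × 17.54 = 4.156 N.

4.16 N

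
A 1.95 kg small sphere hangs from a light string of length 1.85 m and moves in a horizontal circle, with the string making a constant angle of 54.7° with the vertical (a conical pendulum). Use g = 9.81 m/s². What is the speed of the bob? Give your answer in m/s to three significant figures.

4.57 m/s

The radius of the circle is r = L sinθ = 1.85 × sin 54.7° = 1.510 m.
Horizontally T sinθ = mv²/r and vertically T cosθ = mg, so tanθ = v²/(rg).
v = √(r g tanθ) = √(1.510 × 9.81 × 1.412) = √20.92 = 4.574 m/s.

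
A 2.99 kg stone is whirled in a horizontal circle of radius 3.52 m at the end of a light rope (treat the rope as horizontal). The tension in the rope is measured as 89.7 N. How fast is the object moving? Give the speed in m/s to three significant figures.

T = m v²/r ⇒ v = √(T r / m) = √(89.7 × 3.52 / 2.99) = √105.6 = 10.28 m/s.

10.3 m/s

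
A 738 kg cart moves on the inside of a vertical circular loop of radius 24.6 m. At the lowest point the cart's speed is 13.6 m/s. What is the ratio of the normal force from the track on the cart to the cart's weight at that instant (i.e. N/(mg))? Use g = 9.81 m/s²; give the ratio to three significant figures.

1.77

At the bottom, N − mg = mv²/r, so N = m(v²/r + g) and N/(mg) = v²/(rg) + 1 = (13.6)²/(24.6 × 9.81) + 1 = 0.7664 + 1 = 1.766.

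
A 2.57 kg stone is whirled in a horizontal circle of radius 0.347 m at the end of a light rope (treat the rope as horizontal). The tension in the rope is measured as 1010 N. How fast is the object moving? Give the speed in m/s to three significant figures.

11.7 m/s

T = m v²/r ⇒ v = √(T r / m) = √(1010 × 0.347 / 2.57) = √136.4 = 11.68 m/s.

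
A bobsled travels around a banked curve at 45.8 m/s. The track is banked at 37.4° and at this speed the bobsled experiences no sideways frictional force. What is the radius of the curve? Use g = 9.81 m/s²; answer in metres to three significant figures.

Frictionless banking: tanθ = v²/(rg), so r = v²/(g tanθ).
r = (45.8)²/(9.81 × tan 37.4°) = 2098/(9.81 × 0.7646) = 2098/7.500 = 279.7 m.

280 m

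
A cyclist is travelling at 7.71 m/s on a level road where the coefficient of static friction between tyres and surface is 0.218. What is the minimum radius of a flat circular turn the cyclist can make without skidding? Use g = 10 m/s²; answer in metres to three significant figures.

27.3 m

At the limit, μ_s m g = m v²/r, so r_min = v²/(μ_s g) = (7.71)²/(0.218 × 10.0) = 59.44/2.180 = 27.27 m.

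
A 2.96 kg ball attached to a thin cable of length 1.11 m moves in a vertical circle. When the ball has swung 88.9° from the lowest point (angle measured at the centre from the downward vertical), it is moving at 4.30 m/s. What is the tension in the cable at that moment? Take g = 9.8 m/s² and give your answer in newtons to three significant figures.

49.9 N

Take the radial direction toward the centre of the circle as positive. The component of the weight along the string toward the centre is −mg cos φ (φ measured from the bottom), so Newton's second law along the string gives T − mg cos φ = m v²/r.
cos 88.9° = 0.01920, so T = m(v²/r + g cos φ) = 2.96 × ((4.30)²/1.11 + 9.8 × 0.01920) = 2.96 × (16.66 + (0.1881)) = 2.96 × 16.85 = 49.86 N.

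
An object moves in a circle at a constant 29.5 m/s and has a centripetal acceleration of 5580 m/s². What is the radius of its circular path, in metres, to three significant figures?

a_c = v²/r ⇒ r = v²/a_c = (29.5)²/5580 = 870.2/5580 = 0.1560 m.

0.156 m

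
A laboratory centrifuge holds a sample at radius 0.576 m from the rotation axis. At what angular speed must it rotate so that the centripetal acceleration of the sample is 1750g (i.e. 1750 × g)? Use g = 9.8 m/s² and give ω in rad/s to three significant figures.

173 rad/s

Centripetal acceleration a_c = ω²r. Setting ω²r = 1750g:
ω = √(1750g / r) = √(1750 × 9.8 / 0.576) = √29770 = 172.6 rad/s.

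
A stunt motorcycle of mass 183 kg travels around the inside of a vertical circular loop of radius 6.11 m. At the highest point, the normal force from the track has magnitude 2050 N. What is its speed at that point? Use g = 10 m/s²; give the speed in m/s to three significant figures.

11.4 m/s

At the top, N + mg = mv²/r, so v = √(r(N/m + g)) = √(6.11 × (2050/183 + 10.0)) = √(6.11 × 21.20) = √129.5 = 11.38 m/s.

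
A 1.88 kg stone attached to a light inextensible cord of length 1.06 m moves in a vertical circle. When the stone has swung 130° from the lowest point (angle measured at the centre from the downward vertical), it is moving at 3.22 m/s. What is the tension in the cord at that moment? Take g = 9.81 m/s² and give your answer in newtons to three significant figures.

6.53 N

Take the radial direction toward the centre of the circle as positive. The component of the weight along the string toward the centre is −mg cos φ (φ measured from the bottom), so Newton's second law along the string gives T − mg cos φ = m v²/r.
cos 130° = -0.6428, so T = m(v²/r + g cos φ) = 1.88 × ((3.22)²/1.06 + 9.81 × -0.6428) = 1.88 × (9.782 + (-6.306)) = 1.88 × 3.476 = 6.534 N.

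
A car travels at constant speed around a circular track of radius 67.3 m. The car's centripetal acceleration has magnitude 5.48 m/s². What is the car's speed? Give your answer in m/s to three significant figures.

a_c = v²/r ⇒ v = √(a_c · r) = √(5.48 × 67.3) = √368.8 = 19.20 m/s.

19.2 m/s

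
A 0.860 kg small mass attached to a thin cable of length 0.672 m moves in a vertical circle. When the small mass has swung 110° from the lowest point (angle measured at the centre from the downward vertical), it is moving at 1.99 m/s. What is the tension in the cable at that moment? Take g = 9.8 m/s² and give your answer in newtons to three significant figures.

Take the radial direction toward the centre of the circle as positive. The component of the weight along the string toward the centre is −mg cos φ (φ measured from the bottom), so Newton's second law along the string gives T − mg cos φ = m v²/r.
cos 110° = -0.3420, so T = m(v²/r + g cos φ) = 0.860 × ((1.99)²/0.672 + 9.8 × -0.3420) = 0.860 × (5.893 + (-3.352)) = 0.860 × 2.541 = 2.185 N.

2.19 N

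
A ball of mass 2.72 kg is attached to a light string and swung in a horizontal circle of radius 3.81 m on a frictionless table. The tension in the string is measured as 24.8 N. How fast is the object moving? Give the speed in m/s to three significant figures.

5.89 m/s

T = m v²/r ⇒ v = √(T r / m) = √(24.8 × 3.81 / 2.72) = √34.74 = 5.894 m/s.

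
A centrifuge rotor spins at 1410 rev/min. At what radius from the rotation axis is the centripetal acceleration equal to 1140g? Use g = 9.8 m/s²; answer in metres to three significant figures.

ω = 1410 rev/min × 2π/60 = 147.7 rad/s.
a_c = ω²r = 1140g ⇒ r = 1140 × 9.8 / (147.7)² = 11170/21800 = 0.5124 m.

0.512 m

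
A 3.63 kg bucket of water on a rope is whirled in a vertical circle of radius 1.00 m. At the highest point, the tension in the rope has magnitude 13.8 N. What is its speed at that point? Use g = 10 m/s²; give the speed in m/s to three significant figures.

At the top, T + mg = mv²/r, so v = √(r(T/m + g)) = √(1.00 × (13.8/3.63 + 10.0)) = √(1.00 × 13.80) = √13.80 = 3.715 m/s.

3.72 m/s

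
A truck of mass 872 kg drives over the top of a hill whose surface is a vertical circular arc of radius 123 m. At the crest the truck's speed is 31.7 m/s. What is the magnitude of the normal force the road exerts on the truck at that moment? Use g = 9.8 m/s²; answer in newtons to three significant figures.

1420 N

At the crest the centripetal acceleration points downward (toward the centre of the arc), so mg − N = mv²/r.
N = m(g − v²/r) = 872 × (9.8 − (31.7)²/123) = 872 × (9.8 − 8.170) = 872 × 1.630 = 1422 N.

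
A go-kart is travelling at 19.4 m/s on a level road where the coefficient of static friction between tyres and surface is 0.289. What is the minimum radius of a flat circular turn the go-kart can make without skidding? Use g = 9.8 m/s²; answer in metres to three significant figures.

133 m

At the limit, μ_s m g = m v²/r, so r_min = v²/(μ_s g) = (19.4)²/(0.289 × 9.8) = 376.4/2.832 = 132.9 m.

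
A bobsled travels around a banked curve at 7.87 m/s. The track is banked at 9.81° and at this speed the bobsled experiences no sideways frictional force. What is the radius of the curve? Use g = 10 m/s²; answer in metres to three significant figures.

35.8 m

Frictionless banking: tanθ = v²/(rg), so r = v²/(g tanθ).
r = (7.87)²/(10.0 × tan 9.81°) = 61.94/(10.0 × 0.1729) = 61.94/1.729 = 35.82 m.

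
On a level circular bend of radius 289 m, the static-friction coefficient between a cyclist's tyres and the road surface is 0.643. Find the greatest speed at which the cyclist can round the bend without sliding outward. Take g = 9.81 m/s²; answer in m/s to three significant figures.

42.7 m/s

Friction provides the centripetal force on a flat curve. At maximum speed it is at its limiting value: μ_s m g = m v²/r.
Mass cancels: v_max = √(μ_s g r) = √(0.643 × 9.81 × 289) = √1823 = 42.70 m/s.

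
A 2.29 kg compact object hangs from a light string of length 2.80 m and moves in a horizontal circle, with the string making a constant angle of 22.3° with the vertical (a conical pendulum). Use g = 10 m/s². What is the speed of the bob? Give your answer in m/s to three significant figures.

2.09 m/s

The radius of the circle is r = L sinθ = 2.80 × sin 22.3° = 1.062 m.
Horizontally T sinθ = mv²/r and vertically T cosθ = mg, so tanθ = v²/(rg).
v = √(r g tanθ) = √(1.062 × 10.0 × 0.4101) = √4.358 = 2.087 m/s.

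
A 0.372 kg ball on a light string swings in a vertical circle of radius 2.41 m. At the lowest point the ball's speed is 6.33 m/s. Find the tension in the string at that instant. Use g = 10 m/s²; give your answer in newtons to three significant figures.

At the lowest point, T points up (toward the centre) and the weight mg points down (away from the centre), so the net inward force is T − mg = mv²/r.
T = m(v²/r + g) = 0.372 × ((6.33)²/2.41 + 10.0) = 0.372 × (16.63 + 10.0) = 0.372 × 26.63 = 9.905 N.

9.90 N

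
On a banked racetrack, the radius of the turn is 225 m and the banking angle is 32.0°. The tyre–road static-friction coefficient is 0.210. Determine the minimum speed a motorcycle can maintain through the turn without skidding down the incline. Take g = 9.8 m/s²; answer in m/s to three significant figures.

28.4 m/s

At the minimum speed, friction acts up the slope at its limiting value f = μN. Radially (horizontal, toward centre): N sinθ − μN cosθ = mv²/r. Vertically: N cosθ + μN sinθ = mg.
Dividing: v² = r g (sinθ − μcosθ)/(cosθ + μsinθ).
sinθ − μcosθ = 0.5299 − 0.210×0.8480 = 0.3518; cosθ + μsinθ = 0.8480 + 0.210×0.5299 = 0.9593.
v² = 225 × 9.8 × 0.3518/0.9593 = 808.7 m²/s², so v = 28.44 m/s.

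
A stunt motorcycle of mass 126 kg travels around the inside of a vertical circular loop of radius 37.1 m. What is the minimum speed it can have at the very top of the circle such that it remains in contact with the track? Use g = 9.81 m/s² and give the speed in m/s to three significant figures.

19.1 m/s

At the highest point the centre is directly below, so both the weight and N act inward: N + mg = mv²/r.
At minimum speed N → 0, so mg = mv_min²/r ⇒ v_min = √(g r) = √(9.81 × 37.1) = 19.08 m/s.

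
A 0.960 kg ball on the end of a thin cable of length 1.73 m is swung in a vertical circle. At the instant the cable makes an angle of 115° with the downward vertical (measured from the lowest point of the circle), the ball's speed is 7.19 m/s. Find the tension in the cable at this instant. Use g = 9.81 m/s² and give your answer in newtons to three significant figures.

Take the radial direction toward the centre of the circle as positive. The component of the weight along the string toward the centre is −mg cos φ (φ measured from the bottom), so Newton's second law along the string gives T − mg cos φ = m v²/r.
cos 115° = -0.4226, so T = m(v²/r + g cos φ) = 0.960 × ((7.19)²/1.73 + 9.81 × -0.4226) = 0.960 × (29.88 + (-4.146)) = 0.960 × 25.74 = 24.71 N.

24.7 N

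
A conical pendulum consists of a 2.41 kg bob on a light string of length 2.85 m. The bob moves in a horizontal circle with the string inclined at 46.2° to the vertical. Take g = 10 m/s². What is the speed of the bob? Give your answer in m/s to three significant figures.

4.63 m/s

The radius of the circle is r = L sinθ = 2.85 × sin 46.2° = 2.057 m.
Horizontally T sinθ = mv²/r and vertically T cosθ = mg, so tanθ = v²/(rg).
v = √(r g tanθ) = √(2.057 × 10.0 × 1.043) = √21.45 = 4.631 m/s.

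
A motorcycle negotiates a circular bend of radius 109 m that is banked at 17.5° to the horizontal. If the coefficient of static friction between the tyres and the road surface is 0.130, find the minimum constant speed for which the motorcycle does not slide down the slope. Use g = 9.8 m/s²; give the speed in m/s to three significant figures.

13.8 m/s

At the minimum speed, friction acts up the slope at its limiting value f = μN. Radially (horizontal, toward centre): N sinθ − μN cosθ = mv²/r. Vertically: N cosθ + μN sinθ = mg.
Dividing: v² = r g (sinθ − μcosθ)/(cosθ + μsinθ).
sinθ − μcosθ = 0.3007 − 0.130×0.9537 = 0.1767; cosθ + μsinθ = 0.9537 + 0.130×0.3007 = 0.9928.
v² = 109 × 9.8 × 0.1767/0.9928 = 190.1 m²/s², so v = 13.79 m/s.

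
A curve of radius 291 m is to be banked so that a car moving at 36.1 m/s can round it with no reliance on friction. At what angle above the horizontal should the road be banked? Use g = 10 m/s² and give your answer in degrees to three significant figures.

With no friction, the horizontal component of the normal force provides the centripetal force: N sinθ = mv²/r, while N cosθ = mg vertically.
Dividing: tanθ = v²/(r g) = (36.1)²/(291 × 10.0) = 1303/2910 = 0.4478.
θ = arctan(0.4478) = 24.12°.

24.1°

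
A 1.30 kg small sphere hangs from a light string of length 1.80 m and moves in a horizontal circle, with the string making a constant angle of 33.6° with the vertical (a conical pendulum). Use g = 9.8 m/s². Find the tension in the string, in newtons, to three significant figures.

15.3 N

Vertically the bob has no acceleration, so T cosθ = mg.
T = mg/cosθ = 1.30 × 9.8 / cos 33.6° = 12.74/0.8329 = 15.30 N.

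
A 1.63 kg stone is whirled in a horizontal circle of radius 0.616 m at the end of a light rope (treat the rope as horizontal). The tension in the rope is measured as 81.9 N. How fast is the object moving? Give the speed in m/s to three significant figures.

T = m v²/r ⇒ v = √(T r / m) = √(81.9 × 0.616 / 1.63) = √30.95 = 5.563 m/s.

5.56 m/s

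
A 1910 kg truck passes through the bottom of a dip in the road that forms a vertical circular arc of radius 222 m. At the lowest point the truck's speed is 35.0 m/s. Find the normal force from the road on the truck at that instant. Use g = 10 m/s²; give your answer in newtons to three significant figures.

29600 N

At the lowest point, N points up (toward the centre) and the weight mg points down (away from the centre), so the net inward force is N − mg = mv²/r.
N = m(v²/r + g) = 1910 × ((35.0)²/222 + 10.0) = 1910 × (5.518 + 10.0) = 1910 × 15.52 = 29640 N.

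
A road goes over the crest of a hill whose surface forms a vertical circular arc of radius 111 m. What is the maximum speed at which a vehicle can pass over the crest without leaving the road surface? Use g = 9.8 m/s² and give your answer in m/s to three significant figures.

At the crest the centre of the circle is below the vehicle, so the net downward (centripetal) force is mg − N = mv²/r.
The vehicle leaves the road when N → 0, giving v_max = √(g r) = √(9.8 × 111) = 32.98 m/s.

33.0 m/s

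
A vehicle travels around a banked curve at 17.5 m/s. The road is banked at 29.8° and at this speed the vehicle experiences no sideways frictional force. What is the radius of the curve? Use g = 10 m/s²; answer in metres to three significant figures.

53.5 m

Frictionless banking: tanθ = v²/(rg), so r = v²/(g tanθ).
r = (17.5)²/(10.0 × tan 29.8°) = 306.2/(10.0 × 0.5727) = 306.2/5.727 = 53.47 m.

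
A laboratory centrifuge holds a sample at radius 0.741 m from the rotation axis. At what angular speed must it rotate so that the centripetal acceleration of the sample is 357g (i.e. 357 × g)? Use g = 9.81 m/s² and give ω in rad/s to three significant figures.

68.7 rad/s

Centripetal acceleration a_c = ω²r. Setting ω²r = 357g:
ω = √(357g / r) = √(357 × 9.81 / 0.741) = √4726 = 68.75 rad/s.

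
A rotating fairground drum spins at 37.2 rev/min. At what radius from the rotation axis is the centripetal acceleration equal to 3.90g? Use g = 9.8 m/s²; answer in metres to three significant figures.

2.52 m

ω = 37.2 rev/min × 2π/60 = 3.896 rad/s.
a_c = ω²r = 3.90g ⇒ r = 3.90 × 9.8 / (3.896)² = 38.22/15.18 = 2.519 m.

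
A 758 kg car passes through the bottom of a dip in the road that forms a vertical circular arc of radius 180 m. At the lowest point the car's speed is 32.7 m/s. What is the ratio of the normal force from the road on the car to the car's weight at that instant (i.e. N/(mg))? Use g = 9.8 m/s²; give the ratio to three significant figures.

1.61

At the bottom, N − mg = mv²/r, so N = m(v²/r + g) and N/(mg) = v²/(rg) + 1 = (32.7)²/(180 × 9.8) + 1 = 0.6062 + 1 = 1.606.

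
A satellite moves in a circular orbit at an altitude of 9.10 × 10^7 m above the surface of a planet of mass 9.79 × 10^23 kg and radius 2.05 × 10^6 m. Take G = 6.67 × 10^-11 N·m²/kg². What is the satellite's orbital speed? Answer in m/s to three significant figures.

Orbital radius r = R + h = 2.05 × 10^6 + 9.10 × 10^7 = 9.305 × 10^7 m.
Gravity supplies the centripetal force: G M m / r² = m v² / r, so v = √(GM/r).
v = √(6.67 × 10^-11 × 9.79 × 10^23 / 9.305 × 10^7) = √(701800) = 837.7 m/s.

838 m/s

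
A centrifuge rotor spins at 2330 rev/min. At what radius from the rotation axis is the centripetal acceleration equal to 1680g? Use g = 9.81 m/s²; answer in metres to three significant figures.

ω = 2330 rev/min × 2π/60 = 244.0 rad/s.
a_c = ω²r = 1680g ⇒ r = 1680 × 9.81 / (244.0)² = 16480/59530 = 0.2768 m.

0.277 m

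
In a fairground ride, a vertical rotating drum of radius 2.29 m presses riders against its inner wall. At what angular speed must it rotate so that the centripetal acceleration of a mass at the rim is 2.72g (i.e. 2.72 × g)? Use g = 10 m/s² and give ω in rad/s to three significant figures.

Centripetal acceleration a_c = ω²r. Setting ω²r = 2.72g:
ω = √(2.72g / r) = √(2.72 × 10.0 / 2.29) = √11.88 = 3.446 rad/s.

3.45 rad/s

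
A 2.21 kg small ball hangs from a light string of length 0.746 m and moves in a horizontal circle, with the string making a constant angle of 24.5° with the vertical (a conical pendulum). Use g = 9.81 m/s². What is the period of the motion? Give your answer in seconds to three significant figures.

r = L sinθ = 0.3094 m. From T sinθ = mω²r and T cosθ = mg: tanθ = ω²r/g, so ω² = g tanθ / r = g/(L cosθ).
ω = √(g/(L cosθ)) = √(9.81/(0.746 × 0.9100)) = √14.45 = 3.801 rad/s.
Period = 2π/ω = 1.653 s.

1.65 s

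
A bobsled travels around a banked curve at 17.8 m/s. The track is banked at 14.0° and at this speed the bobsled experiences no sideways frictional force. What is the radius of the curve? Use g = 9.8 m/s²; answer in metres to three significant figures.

130 m

Frictionless banking: tanθ = v²/(rg), so r = v²/(g tanθ).
r = (17.8)²/(9.8 × tan 14.0°) = 316.8/(9.8 × 0.2493) = 316.8/2.443 = 129.7 m.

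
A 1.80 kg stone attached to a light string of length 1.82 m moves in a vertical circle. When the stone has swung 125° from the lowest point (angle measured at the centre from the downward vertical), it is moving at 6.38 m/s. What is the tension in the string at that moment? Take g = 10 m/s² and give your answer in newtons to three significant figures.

Take the radial direction toward the centre of the circle as positive. The component of the weight along the string toward the centre is −mg cos φ (φ measured from the bottom), so Newton's second law along the string gives T − mg cos φ = m v²/r.
cos 125° = -0.5736, so T = m(v²/r + g cos φ) = 1.80 × ((6.38)²/1.82 + 10.0 × -0.5736) = 1.80 × (22.37 + (-5.736)) = 1.80 × 16.63 = 29.93 N.

29.9 N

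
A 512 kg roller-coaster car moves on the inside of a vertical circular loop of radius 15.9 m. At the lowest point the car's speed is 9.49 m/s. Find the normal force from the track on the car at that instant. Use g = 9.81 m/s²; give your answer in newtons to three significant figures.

7920 N

At the lowest point, N points up (toward the centre) and the weight mg points down (away from the centre), so the net inward force is N − mg = mv²/r.
N = m(v²/r + g) = 512 × ((9.49)²/15.9 + 9.81) = 512 × (5.664 + 9.81) = 512 × 15.47 = 7923 N.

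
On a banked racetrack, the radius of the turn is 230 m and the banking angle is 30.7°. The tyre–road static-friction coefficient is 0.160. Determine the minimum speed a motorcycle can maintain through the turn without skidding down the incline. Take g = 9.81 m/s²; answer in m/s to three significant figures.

29.9 m/s

At the minimum speed, friction acts up the slope at its limiting value f = μN. Radially (horizontal, toward centre): N sinθ − μN cosθ = mv²/r. Vertically: N cosθ + μN sinθ = mg.
Dividing: v² = r g (sinθ − μcosθ)/(cosθ + μsinθ).
sinθ − μcosθ = 0.5105 − 0.160×0.8599 = 0.3730; cosθ + μsinθ = 0.8599 + 0.160×0.5105 = 0.9415.
v² = 230 × 9.81 × 0.3730/0.9415 = 893.8 m²/s², so v = 29.90 m/s.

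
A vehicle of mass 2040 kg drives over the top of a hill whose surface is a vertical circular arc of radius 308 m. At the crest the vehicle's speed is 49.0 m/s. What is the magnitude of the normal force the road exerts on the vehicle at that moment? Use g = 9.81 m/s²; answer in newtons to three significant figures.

At the crest the centripetal acceleration points downward (toward the centre of the arc), so mg − N = mv²/r.
N = m(g − v²/r) = 2040 × (9.81 − (49.0)²/308) = 2040 × (9.81 − 7.795) = 2040 × 2.015 = 4110 N.

4110 N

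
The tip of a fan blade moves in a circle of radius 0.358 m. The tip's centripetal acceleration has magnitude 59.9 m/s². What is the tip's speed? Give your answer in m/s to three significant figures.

a_c = v²/r ⇒ v = √(a_c · r) = √(59.9 × 0.358) = √21.44 = 4.631 m/s.

4.63 m/s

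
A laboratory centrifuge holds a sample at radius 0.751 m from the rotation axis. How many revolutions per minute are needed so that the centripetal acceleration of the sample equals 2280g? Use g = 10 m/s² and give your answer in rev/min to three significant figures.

Require ω²r = 2280g, so ω = √(2280 × 10.0/0.751) = 174.2 rad/s.
In rev/min: ω × 60/(2π) = 174.2 × 60/(2π) = 1664 rev/min.

1660 rev/min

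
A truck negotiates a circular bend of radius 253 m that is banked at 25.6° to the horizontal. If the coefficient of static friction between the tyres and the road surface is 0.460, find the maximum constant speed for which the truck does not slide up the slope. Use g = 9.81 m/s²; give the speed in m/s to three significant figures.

At the maximum speed, friction acts down the slope at its limiting value f = μN. Radially (horizontal, toward centre): N sinθ + μN cosθ = mv²/r. Vertically: N cosθ − μN sinθ = mg.
Dividing: v² = r g (sinθ + μcosθ)/(cosθ − μsinθ).
sinθ + μcosθ = 0.4321 + 0.460×0.9018 = 0.8469; cosθ − μsinθ = 0.9018 − 0.460×0.4321 = 0.7031.
v² = 253 × 9.81 × 0.8469/0.7031 = 2990 m²/s², so v = 54.68 m/s.

54.7 m/s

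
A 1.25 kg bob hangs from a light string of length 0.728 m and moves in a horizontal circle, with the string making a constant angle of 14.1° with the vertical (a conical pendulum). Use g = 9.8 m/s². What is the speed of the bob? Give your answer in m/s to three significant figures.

0.661 m/s

The radius of the circle is r = L sinθ = 0.728 × sin 14.1° = 0.1774 m.
Horizontally T sinθ = mv²/r and vertically T cosθ = mg, so tanθ = v²/(rg).
v = √(r g tanθ) = √(0.1774 × 9.8 × 0.2512) = √0.4366 = 0.6607 m/s.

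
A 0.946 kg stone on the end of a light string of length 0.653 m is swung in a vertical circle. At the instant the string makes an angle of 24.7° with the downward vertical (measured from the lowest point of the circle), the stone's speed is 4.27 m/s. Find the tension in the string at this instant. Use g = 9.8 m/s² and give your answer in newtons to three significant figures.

34.8 N

Take the radial direction toward the centre of the circle as positive. The component of the weight along the string toward the centre is −mg cos φ (φ measured from the bottom), so Newton's second law along the string gives T − mg cos φ = m v²/r.
cos 24.7° = 0.9085, so T = m(v²/r + g cos φ) = 0.946 × ((4.27)²/0.653 + 9.8 × 0.9085) = 0.946 × (27.92 + (8.903)) = 0.946 × 36.83 = 34.84 N.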